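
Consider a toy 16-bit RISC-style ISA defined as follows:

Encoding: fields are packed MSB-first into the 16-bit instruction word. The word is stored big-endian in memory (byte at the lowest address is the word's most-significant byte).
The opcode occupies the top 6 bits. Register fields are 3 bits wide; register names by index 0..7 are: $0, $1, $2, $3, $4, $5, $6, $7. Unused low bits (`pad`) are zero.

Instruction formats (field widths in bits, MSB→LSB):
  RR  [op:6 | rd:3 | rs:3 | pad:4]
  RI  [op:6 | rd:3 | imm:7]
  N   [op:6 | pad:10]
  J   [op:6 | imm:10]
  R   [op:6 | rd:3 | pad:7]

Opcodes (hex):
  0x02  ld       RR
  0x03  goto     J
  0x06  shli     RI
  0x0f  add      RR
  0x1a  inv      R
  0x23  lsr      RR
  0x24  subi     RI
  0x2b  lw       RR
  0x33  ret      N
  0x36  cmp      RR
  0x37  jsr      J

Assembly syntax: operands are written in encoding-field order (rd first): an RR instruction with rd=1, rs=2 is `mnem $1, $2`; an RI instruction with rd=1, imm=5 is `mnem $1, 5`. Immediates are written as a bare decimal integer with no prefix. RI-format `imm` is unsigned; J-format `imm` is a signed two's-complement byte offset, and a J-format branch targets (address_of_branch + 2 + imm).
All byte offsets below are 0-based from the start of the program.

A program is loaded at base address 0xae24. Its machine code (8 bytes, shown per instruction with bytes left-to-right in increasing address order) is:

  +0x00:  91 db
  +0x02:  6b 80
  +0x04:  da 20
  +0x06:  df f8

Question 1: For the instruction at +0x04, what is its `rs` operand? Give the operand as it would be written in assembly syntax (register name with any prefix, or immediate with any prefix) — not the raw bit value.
+0x04: da 20 ⇒ word 0xda20 (big)
  top 6b → 0x36 → cmp [RR]
  rd: (w>>7)&0x7=0x4 → $4
  rs: (w>>4)&0x7=0x2 → $2

$2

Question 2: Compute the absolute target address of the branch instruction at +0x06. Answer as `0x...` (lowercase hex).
0xae24

+0x06: df f8 ⇒ word 0xdff8 (big)
  opcode bits[15:10]=0x37: jsr/J
  [9:0] imm=1016 (s10→-8) = -8
  target = base 0xae24 + off 0x06 + 2 + imm -8 = 0xae24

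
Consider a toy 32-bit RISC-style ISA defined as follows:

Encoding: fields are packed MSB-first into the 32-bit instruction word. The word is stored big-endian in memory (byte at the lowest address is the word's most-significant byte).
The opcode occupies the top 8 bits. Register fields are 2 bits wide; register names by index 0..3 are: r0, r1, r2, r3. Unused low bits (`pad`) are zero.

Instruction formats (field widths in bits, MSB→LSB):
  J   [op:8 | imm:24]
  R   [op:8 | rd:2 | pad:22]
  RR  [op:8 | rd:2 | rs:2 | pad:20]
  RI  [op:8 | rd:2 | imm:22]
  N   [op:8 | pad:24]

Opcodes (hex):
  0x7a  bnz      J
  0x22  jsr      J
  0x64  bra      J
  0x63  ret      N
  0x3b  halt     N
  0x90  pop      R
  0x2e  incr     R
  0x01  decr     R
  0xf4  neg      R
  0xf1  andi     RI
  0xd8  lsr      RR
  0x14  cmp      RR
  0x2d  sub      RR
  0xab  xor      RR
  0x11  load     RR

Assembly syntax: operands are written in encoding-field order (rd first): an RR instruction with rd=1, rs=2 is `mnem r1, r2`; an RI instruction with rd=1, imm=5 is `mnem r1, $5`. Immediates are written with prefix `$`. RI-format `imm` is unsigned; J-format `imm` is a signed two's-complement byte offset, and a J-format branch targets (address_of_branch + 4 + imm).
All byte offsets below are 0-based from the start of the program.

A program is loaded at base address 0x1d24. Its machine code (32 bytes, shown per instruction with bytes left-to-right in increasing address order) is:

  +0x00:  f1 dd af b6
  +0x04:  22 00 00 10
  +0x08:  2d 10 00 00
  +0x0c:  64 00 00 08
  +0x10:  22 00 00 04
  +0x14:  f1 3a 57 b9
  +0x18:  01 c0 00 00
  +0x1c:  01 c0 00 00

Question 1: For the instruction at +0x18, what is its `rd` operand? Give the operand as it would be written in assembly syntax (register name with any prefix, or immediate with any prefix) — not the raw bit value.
[18] 01 c0 00 00 → 0x01c00000
  top 8b → 0x1 → decr [R]
  rd@[23:22]=0x3 ⇒ r3

r3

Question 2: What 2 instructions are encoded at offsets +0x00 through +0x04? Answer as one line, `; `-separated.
andi r3, $1945526; jsr $16

+0x00: f1 dd af b6 ⇒ word 0xf1ddafb6 (big)
  op=0xf1ddafb6>>24=0xf1 ⇒ andi (RI)
  rd@[23:22]=0x3 ⇒ r3
  imm@[21:0]=0x1dafb6 ⇒ $1945526
+0x04: 22 00 00 10 ⇒ word 0x22000010 (big)
  op=0x22000010>>24=0x22 ⇒ jsr (J)
  imm@[23:0]=0x10 ⇒ $16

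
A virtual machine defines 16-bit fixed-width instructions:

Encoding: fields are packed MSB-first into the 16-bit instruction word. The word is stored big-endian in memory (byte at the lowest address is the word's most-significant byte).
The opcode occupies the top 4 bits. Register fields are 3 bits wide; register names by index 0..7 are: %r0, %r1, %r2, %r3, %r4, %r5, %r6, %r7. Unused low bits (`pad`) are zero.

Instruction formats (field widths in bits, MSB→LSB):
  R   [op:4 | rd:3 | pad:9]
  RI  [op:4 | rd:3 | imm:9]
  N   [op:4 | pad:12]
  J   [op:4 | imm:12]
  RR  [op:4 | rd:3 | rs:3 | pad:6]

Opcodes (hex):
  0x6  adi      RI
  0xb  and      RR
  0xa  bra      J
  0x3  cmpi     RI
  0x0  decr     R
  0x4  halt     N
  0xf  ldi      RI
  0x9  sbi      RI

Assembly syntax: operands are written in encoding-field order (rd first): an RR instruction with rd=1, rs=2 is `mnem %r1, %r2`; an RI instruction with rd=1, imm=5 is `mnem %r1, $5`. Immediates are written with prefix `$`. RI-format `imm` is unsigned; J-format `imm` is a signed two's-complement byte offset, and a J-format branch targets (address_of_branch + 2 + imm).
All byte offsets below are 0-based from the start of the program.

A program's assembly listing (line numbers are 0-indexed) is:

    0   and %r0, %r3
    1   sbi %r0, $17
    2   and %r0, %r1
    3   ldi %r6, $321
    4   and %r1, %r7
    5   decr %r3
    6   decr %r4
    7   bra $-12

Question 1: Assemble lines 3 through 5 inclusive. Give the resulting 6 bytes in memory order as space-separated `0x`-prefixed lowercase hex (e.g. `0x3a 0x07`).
0xfd 0x41 0xb3 0xc0 0x06 0x00

3. ldi fields op=0xf:4|rd=6:3|imm=321:9 → word fd41h → fd 41
4. and fields op=0xb:4|rd=1:3|rs=7:3|pad=0:6 → word b3c0h → b3 c0
5. decr fields op=0x0:4|rd=3:3|pad=0:9 → word 0600h → 06 00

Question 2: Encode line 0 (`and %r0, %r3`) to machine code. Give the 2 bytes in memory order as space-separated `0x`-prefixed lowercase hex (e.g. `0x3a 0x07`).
line 0 (and): pack op=0xb:4|rd=0:3|rs=3:3|pad=0:6 = 0xb0c0; big→ b0 c0

0xb0 0xc0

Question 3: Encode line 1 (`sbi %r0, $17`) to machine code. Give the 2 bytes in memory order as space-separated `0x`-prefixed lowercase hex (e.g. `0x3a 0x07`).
0x90 0x11

1. sbi fields op=0x9:4|rd=0:3|imm=17:9 → word 9011h → 90 11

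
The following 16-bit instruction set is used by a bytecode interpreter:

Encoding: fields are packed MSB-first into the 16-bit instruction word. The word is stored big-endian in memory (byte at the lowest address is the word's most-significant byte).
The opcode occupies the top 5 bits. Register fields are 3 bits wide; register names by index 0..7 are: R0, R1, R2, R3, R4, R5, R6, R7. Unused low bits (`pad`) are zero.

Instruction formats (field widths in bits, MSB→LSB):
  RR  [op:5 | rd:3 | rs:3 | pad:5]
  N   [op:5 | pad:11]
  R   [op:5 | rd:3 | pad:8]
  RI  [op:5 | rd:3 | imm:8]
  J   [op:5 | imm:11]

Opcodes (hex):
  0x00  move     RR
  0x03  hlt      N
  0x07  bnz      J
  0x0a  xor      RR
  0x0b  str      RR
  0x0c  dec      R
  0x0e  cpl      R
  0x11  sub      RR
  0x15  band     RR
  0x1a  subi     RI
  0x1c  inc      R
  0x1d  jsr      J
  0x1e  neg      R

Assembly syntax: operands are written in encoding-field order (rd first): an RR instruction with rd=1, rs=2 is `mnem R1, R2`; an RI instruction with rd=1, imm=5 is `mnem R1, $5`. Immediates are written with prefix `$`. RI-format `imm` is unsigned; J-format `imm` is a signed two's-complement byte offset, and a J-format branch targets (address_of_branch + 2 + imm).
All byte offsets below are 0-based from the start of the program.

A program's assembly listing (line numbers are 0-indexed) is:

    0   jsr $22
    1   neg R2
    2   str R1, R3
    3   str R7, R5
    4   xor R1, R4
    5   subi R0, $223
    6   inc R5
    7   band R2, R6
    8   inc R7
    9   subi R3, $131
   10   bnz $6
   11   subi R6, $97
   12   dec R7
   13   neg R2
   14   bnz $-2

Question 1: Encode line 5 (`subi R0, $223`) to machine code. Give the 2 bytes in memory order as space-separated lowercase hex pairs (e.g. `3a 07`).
d0 df

5. subi fields op=0x1a:5|rd=0:3|imm=223:8 → word d0dfh → d0 df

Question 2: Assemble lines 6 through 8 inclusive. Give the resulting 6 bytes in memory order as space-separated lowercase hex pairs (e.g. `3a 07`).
e5 00 aa c0 e7 00

6. inc fields op=0x1c:5|rd=5:3|pad=0:8 → word e500h → e5 00
7. band fields op=0x15:5|rd=2:3|rs=6:3|pad=0:5 → word aac0h → aa c0
8. inc fields op=0x1c:5|rd=7:3|pad=0:8 → word e700h → e7 00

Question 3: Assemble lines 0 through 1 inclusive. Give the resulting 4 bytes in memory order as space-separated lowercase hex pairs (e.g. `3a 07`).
0. jsr fields op=0x1d:5|imm=22:11 → word e816h → e8 16
1. neg fields op=0x1e:5|rd=2:3|pad=0:8 → word f200h → f2 00

e8 16 f2 00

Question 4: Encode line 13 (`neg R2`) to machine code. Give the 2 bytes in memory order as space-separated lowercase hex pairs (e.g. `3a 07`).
f2 00

L13: neg op=0x1e:5|rd=2:3|pad=0:8 ⇒ 0xf200 ⇒ big f2 00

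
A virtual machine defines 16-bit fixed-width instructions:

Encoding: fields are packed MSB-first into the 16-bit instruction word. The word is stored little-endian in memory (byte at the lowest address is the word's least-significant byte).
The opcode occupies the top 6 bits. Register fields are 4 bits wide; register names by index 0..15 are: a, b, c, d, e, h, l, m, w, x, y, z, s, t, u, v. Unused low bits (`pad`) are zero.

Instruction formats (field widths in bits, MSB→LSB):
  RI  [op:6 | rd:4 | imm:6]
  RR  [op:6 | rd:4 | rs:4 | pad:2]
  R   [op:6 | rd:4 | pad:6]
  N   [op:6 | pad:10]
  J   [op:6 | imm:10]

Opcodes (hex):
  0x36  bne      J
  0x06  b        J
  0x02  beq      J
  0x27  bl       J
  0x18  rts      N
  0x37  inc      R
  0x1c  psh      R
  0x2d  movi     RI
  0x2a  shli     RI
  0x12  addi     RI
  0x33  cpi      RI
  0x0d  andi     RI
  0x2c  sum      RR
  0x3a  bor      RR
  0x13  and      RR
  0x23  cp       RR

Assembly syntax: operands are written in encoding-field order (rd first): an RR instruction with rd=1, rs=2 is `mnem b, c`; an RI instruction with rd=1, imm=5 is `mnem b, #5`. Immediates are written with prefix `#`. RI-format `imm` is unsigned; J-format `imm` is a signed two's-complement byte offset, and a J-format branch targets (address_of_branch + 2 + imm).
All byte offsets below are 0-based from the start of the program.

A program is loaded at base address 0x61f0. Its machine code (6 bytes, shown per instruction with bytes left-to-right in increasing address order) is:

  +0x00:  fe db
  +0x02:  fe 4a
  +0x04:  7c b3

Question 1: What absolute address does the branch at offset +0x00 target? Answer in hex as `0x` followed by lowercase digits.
@+00  little-endian(fe db) = 0xdbfe
  opcode bits[15:10]=0x36: bne/J
  imm@[9:0]=0x3fe (s10→-2) ⇒ #-2
  target = base 0x61f0 + off 0x00 + 2 + imm -2 = 0x61f0

0x61f0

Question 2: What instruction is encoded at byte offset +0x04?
[04] 7c b3 → 0xb37c
  op=0xb37c>>10=0x2c ⇒ sum (RR)
  rd: (w>>6)&0xf=0xd → t
  rs: (w>>2)&0xf=0xf → v

sum t, v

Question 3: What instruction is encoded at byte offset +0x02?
addi z, #62

[02] fe 4a → 0x4afe
  op=0x4afe>>10=0x12 ⇒ addi (RI)
  [9:6] rd=11 = z
  [5:0] imm=62 = #62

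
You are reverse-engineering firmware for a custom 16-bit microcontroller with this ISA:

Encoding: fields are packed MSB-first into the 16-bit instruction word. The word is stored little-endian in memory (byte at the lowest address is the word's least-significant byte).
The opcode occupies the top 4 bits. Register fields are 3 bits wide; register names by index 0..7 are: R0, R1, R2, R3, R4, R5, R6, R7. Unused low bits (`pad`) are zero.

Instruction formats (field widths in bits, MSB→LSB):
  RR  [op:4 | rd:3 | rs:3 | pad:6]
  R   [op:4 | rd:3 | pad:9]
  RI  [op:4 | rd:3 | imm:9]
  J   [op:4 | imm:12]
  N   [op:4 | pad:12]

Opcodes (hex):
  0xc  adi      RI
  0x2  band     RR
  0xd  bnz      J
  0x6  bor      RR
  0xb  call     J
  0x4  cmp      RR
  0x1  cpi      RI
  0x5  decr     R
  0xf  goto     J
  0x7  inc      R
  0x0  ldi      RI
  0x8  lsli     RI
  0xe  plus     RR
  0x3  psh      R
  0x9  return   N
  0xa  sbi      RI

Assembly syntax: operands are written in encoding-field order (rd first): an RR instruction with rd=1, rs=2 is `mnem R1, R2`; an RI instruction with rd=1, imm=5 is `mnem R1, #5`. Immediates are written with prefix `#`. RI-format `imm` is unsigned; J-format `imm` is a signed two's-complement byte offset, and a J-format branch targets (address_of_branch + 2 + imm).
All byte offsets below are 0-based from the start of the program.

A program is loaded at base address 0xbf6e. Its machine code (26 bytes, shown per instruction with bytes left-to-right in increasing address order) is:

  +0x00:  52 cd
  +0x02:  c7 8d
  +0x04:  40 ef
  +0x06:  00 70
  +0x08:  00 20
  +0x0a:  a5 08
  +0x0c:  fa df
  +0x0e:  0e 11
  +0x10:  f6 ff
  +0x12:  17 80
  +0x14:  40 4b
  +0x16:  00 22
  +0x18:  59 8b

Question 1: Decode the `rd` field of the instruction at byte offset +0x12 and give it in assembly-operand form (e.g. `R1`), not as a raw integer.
@+12  little-endian(17 80) = 0x8017
  top 4b → 0x8 → lsli [RI]
  rd: (w>>9)&0x7=0x0 → R0
  imm: (w>>0)&0x1ff=0x17 → #23

R0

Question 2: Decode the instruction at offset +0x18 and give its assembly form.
[18] 59 8b → 0x8b59
  op=0x8b59>>12=0x8 ⇒ lsli (RI)
  rd@[11:9]=0x5 ⇒ R5
  imm@[8:0]=0x159 ⇒ #345

lsli R5, #345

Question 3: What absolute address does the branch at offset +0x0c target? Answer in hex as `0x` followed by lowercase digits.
[0c] fa df → 0xdffa
  top 4b → 0xd → bnz [J]
  [11:0] imm=4090 (s12→-6) = #-6
  target = base 0xbf6e + off 0x0c + 2 + imm -6 = 0xbf76

0xbf76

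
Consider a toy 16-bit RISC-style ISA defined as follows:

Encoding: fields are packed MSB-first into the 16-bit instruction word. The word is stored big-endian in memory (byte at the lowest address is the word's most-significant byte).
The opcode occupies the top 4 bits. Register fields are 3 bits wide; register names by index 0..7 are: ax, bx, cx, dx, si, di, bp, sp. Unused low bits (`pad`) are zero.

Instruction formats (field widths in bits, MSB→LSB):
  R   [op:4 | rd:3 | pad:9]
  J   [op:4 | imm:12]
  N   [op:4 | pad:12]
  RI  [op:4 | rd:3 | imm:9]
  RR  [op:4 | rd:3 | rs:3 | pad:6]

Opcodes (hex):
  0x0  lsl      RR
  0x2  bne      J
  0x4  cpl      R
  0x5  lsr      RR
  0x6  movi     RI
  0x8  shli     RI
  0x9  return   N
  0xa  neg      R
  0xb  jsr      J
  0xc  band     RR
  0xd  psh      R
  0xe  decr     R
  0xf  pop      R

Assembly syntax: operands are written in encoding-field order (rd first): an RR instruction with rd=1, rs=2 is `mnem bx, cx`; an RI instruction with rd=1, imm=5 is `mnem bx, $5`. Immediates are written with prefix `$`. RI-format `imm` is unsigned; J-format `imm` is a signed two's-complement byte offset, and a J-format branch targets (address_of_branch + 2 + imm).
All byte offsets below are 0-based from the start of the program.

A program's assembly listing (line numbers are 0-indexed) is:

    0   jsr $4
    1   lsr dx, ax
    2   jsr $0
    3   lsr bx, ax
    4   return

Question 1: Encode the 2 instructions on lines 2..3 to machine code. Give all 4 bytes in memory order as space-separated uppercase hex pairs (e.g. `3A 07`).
B0 00 52 00

line 2 (jsr): pack op=0xb:4|imm=0:12 = 0xb000; big→ b0 00
line 3 (lsr): pack op=0x5:4|rd=1:3|rs=0:3|pad=0:6 = 0x5200; big→ 52 00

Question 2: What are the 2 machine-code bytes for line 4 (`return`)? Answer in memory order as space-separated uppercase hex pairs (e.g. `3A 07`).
line 4 (return): pack op=0x9:4|pad=0:12 = 0x9000; big→ 90 00

90 00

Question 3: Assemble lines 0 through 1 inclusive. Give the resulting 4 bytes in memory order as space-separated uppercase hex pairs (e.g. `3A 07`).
0. jsr fields op=0xb:4|imm=4:12 → word b004h → b0 04
1. lsr fields op=0x5:4|rd=3:3|rs=0:3|pad=0:6 → word 5600h → 56 00

B0 04 56 00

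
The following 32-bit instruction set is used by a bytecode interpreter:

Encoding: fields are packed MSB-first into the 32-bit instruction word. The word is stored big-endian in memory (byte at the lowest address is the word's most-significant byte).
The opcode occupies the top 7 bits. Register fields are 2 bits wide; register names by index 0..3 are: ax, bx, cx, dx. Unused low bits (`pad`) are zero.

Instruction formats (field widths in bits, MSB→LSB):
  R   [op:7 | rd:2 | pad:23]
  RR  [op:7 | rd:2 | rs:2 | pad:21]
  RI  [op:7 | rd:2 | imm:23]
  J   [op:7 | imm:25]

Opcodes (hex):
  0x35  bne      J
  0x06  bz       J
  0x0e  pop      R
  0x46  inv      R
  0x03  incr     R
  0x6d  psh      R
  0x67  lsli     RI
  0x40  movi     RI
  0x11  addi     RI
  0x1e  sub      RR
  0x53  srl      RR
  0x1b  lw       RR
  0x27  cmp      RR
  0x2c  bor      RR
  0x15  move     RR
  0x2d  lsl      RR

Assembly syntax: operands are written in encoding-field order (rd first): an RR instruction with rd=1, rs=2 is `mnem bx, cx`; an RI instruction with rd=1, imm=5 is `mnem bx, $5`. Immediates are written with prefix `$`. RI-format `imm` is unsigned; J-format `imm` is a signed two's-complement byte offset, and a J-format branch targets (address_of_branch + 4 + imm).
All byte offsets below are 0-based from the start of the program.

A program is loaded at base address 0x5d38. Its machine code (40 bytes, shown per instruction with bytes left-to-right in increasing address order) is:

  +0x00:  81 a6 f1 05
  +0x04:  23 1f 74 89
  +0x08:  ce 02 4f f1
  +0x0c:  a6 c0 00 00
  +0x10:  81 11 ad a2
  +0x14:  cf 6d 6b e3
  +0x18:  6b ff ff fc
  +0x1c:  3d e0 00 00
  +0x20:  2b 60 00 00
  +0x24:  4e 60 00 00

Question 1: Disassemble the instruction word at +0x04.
addi cx, $2061449

[04] 23 1f 74 89 → 0x231f7489
  op=0x231f7489>>25=0x11 ⇒ addi (RI)
  [24:23] rd=2 = cx
  [22:0] imm=2061449 = $2061449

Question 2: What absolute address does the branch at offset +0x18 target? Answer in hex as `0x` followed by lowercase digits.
off 0x18: read 6b ff ff fc as big → 0x6bfffffc
  opcode bits[31:25]=0x35: bne/J
  [24:0] imm=33554428 (s25→-4) = $-4
  target = base 0x5d38 + off 0x18 + 4 + imm -4 = 0x5d50

0x5d50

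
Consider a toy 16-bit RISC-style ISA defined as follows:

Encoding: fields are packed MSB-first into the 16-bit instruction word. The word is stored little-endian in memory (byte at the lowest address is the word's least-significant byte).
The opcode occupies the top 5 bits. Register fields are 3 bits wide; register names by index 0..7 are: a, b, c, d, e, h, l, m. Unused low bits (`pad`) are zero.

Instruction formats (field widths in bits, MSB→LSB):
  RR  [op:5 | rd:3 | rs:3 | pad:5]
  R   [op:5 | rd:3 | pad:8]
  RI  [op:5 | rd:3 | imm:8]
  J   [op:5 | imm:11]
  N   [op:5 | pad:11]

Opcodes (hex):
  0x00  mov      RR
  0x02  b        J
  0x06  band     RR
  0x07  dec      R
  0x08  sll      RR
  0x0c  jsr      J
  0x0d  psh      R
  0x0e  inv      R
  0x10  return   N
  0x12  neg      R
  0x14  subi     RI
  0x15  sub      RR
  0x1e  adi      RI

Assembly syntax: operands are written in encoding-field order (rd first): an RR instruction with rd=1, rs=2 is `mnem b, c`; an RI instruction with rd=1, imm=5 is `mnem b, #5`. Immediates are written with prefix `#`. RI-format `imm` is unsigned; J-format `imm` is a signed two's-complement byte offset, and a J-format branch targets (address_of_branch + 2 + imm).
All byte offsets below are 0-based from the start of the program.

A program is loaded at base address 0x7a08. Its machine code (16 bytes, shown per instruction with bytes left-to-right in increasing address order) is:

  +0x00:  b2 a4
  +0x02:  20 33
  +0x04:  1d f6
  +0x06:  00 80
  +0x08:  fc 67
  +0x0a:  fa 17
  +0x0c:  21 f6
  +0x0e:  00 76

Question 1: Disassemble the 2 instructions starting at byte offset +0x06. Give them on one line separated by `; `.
return; jsr #-4

off 0x06: read 00 80 as little → 0x8000
  op=0x8000>>11=0x10 ⇒ return (N)
off 0x08: read fc 67 as little → 0x67fc
  op=0x67fc>>11=0xc ⇒ jsr (J)
  imm: (w>>0)&0x7ff=0x7fc (s11→-4) → #-4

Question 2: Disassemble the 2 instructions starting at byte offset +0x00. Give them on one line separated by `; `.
subi e, #178; band d, b

+0x00: b2 a4 ⇒ word 0xa4b2 (little)
  op=0xa4b2>>11=0x14 ⇒ subi (RI)
  [10:8] rd=4 = e
  [7:0] imm=178 = #178
+0x02: 20 33 ⇒ word 0x3320 (little)
  op=0x3320>>11=0x6 ⇒ band (RR)
  [10:8] rd=3 = d
  [7:5] rs=1 = b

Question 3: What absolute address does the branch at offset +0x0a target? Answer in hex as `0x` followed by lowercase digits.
0x7a0e

+0x0a: fa 17 ⇒ word 0x17fa (little)
  opcode bits[15:11]=0x2: b/J
  [10:0] imm=2042 (s11→-6) = #-6
  target = base 0x7a08 + off 0x0a + 2 + imm -6 = 0x7a0e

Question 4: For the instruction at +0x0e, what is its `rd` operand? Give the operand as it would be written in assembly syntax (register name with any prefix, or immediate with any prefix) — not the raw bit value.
off 0x0e: read 00 76 as little → 0x7600
  op=0x7600>>11=0xe ⇒ inv (R)
  rd@[10:8]=0x6 ⇒ l

l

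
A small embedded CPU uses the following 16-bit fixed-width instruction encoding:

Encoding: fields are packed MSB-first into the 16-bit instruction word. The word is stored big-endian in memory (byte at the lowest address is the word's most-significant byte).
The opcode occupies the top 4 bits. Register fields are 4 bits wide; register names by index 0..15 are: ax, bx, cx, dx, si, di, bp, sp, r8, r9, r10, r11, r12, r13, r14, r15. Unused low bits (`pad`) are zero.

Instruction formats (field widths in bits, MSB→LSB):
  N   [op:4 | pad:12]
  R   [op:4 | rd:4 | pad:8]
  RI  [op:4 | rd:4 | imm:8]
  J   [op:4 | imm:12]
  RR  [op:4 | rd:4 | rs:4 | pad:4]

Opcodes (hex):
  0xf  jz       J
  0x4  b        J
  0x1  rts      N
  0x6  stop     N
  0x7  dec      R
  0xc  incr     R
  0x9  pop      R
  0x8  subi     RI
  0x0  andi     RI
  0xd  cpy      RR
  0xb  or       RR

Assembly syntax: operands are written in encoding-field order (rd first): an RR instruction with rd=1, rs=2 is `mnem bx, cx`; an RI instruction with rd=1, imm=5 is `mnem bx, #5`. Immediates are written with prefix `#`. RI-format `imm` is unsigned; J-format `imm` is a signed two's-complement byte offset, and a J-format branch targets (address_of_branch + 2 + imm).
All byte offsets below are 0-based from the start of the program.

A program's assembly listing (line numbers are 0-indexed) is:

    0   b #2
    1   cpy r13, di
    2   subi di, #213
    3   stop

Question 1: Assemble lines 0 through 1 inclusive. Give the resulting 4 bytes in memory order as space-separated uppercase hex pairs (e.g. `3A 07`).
L0: b op=0x4:4|imm=2:12 ⇒ 0x4002 ⇒ big 40 02
L1: cpy op=0xd:4|rd=13:4|rs=5:4|pad=0:4 ⇒ 0xdd50 ⇒ big dd 50

40 02 DD 50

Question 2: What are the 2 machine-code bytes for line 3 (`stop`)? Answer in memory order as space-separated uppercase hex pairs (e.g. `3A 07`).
60 00

L3: stop op=0x6:4|pad=0:12 ⇒ 0x6000 ⇒ big 60 00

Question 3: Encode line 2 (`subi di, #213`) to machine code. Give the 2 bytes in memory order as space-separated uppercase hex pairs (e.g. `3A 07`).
line 2 (subi): pack op=0x8:4|rd=5:4|imm=213:8 = 0x85d5; big→ 85 d5

85 D5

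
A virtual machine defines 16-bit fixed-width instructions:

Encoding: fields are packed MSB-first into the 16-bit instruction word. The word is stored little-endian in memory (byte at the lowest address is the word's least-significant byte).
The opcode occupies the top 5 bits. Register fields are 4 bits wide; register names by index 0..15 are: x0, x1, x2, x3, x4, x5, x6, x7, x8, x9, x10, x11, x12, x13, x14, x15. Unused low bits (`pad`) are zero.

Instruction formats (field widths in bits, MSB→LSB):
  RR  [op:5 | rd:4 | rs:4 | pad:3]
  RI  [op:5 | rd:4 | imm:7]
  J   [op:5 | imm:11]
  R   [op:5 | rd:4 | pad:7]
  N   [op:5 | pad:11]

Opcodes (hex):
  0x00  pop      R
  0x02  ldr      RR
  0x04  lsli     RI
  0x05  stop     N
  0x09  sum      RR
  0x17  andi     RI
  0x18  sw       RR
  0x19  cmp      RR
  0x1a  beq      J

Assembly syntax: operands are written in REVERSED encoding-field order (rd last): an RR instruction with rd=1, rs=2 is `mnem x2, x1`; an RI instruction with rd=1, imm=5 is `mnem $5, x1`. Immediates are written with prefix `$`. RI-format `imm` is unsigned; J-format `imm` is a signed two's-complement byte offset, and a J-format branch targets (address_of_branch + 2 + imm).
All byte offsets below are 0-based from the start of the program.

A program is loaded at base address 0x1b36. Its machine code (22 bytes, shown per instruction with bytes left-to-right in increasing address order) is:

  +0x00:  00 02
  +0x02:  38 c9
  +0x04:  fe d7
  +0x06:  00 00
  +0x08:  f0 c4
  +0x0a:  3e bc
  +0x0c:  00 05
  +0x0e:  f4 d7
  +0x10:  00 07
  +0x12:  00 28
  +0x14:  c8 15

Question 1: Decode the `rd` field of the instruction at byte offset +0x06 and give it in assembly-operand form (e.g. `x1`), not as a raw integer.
x0

+0x06: 00 00 ⇒ word 0x0000 (little)
  op=0x0000>>11=0x0 ⇒ pop (R)
  rd: (w>>7)&0xf=0x0 → x0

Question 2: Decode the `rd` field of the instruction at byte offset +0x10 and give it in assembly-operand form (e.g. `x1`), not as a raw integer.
x14

@+10  little-endian(00 07) = 0x0700
  opcode bits[15:11]=0x0: pop/R
  rd@[10:7]=0xe ⇒ x14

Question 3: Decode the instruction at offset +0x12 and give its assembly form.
[12] 00 28 → 0x2800
  top 5b → 0x5 → stop [N]

stop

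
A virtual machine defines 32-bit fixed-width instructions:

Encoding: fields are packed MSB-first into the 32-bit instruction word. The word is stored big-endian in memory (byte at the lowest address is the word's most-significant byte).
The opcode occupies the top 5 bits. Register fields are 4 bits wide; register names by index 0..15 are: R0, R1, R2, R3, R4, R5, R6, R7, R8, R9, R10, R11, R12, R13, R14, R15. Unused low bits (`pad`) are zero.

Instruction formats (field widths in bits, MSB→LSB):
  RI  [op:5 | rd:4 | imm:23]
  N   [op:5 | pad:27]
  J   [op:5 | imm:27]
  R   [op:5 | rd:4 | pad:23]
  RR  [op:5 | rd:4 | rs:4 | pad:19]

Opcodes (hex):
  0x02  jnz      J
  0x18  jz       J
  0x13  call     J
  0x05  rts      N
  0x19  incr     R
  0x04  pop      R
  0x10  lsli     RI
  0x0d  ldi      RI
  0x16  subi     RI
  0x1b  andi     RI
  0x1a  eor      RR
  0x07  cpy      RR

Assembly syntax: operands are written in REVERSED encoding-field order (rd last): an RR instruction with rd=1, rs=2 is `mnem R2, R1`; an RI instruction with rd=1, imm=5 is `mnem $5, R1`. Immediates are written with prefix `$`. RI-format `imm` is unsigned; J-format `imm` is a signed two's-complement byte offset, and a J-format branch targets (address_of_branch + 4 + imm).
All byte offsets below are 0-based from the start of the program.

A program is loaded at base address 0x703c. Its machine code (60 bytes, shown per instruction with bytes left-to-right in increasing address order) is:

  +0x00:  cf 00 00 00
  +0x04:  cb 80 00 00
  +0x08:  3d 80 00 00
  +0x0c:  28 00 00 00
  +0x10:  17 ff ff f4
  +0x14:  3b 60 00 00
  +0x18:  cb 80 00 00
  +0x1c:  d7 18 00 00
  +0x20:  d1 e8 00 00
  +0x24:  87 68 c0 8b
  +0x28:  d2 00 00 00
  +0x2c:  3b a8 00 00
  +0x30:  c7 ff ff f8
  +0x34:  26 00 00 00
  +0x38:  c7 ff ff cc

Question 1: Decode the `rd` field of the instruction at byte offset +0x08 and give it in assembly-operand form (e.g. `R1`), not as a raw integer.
R11

+0x08: 3d 80 00 00 ⇒ word 0x3d800000 (big)
  op=0x3d800000>>27=0x7 ⇒ cpy (RR)
  rd@[26:23]=0xb ⇒ R11
  rs@[22:19]=0x0 ⇒ R0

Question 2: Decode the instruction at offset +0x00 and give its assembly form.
[00] cf 00 00 00 → 0xcf000000
  opcode bits[31:27]=0x19: incr/R
  rd: (w>>23)&0xf=0xe → R14

incr R14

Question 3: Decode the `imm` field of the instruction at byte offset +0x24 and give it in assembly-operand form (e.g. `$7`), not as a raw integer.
off 0x24: read 87 68 c0 8b as big → 0x8768c08b
  top 5b → 0x10 → lsli [RI]
  rd@[26:23]=0xe ⇒ R14
  imm@[22:0]=0x68c08b ⇒ $6865035

$6865035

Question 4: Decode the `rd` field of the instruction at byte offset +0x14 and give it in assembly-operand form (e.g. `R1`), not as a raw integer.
off 0x14: read 3b 60 00 00 as big → 0x3b600000
  opcode bits[31:27]=0x7: cpy/RR
  rd@[26:23]=0x6 ⇒ R6
  rs@[22:19]=0xc ⇒ R12

R6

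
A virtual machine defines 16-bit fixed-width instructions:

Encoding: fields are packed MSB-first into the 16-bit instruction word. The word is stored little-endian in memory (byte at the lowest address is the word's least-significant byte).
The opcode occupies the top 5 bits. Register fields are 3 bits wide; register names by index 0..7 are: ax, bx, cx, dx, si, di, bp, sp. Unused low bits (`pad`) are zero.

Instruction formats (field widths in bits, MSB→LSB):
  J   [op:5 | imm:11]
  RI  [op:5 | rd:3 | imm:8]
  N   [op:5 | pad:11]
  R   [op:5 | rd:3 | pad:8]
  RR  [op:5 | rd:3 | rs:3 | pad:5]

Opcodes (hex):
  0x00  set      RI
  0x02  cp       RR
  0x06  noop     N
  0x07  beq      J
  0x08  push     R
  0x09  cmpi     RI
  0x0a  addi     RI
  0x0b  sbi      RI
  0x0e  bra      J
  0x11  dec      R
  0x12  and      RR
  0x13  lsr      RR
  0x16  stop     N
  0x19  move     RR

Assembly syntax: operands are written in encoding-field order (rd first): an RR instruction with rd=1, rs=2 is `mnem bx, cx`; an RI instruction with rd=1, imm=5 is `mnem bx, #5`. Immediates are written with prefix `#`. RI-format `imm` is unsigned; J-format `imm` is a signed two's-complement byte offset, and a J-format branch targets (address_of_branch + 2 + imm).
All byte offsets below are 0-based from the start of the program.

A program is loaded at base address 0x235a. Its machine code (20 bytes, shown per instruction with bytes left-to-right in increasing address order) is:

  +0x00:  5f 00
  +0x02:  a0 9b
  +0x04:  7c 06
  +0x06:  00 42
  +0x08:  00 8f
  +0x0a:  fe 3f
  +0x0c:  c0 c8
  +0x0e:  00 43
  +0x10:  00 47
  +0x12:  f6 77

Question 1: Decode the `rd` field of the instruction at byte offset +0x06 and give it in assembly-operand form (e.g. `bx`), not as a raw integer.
off 0x06: read 00 42 as little → 0x4200
  op=0x4200>>11=0x8 ⇒ push (R)
  [10:8] rd=2 = cx

cx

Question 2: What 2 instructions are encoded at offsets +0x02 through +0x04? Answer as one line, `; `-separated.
lsr dx, di; set bp, #124

off 0x02: read a0 9b as little → 0x9ba0
  opcode bits[15:11]=0x13: lsr/RR
  [10:8] rd=3 = dx
  [7:5] rs=5 = di
off 0x04: read 7c 06 as little → 0x067c
  opcode bits[15:11]=0x0: set/RI
  [10:8] rd=6 = bp
  [7:0] imm=124 = #124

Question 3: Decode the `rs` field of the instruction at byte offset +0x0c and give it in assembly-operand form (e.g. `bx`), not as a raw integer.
[0c] c0 c8 → 0xc8c0
  op=0xc8c0>>11=0x19 ⇒ move (RR)
  rd: (w>>8)&0x7=0x0 → ax
  rs: (w>>5)&0x7=0x6 → bp

bp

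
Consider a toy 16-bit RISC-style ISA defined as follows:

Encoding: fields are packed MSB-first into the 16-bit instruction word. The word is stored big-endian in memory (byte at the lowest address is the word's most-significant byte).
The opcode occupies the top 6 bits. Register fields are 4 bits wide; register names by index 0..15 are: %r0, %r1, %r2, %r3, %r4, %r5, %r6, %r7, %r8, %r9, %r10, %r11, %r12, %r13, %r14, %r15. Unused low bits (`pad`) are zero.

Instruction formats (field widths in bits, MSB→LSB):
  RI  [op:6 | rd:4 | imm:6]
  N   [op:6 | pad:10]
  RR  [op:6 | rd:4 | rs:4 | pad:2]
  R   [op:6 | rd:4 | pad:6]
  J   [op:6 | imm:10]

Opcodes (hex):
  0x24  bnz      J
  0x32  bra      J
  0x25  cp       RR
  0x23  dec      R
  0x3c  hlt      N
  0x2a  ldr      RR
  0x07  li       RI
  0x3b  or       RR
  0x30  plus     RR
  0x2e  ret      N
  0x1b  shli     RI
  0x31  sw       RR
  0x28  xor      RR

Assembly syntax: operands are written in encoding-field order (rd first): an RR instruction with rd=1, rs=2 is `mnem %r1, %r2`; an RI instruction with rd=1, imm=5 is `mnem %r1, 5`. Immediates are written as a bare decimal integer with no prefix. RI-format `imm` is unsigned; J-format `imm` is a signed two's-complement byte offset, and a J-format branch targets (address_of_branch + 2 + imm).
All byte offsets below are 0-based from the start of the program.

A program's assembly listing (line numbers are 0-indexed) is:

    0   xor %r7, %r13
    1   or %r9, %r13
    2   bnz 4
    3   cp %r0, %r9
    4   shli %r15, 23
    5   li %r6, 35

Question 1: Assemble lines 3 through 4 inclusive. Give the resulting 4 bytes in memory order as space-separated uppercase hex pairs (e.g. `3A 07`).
L3: cp op=0x25:6|rd=0:4|rs=9:4|pad=0:2 ⇒ 0x9424 ⇒ big 94 24
L4: shli op=0x1b:6|rd=15:4|imm=23:6 ⇒ 0x6fd7 ⇒ big 6f d7

94 24 6F D7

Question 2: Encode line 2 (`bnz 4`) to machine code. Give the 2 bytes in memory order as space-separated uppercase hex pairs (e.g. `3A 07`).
2. bnz fields op=0x24:6|imm=4:10 → word 9004h → 90 04

90 04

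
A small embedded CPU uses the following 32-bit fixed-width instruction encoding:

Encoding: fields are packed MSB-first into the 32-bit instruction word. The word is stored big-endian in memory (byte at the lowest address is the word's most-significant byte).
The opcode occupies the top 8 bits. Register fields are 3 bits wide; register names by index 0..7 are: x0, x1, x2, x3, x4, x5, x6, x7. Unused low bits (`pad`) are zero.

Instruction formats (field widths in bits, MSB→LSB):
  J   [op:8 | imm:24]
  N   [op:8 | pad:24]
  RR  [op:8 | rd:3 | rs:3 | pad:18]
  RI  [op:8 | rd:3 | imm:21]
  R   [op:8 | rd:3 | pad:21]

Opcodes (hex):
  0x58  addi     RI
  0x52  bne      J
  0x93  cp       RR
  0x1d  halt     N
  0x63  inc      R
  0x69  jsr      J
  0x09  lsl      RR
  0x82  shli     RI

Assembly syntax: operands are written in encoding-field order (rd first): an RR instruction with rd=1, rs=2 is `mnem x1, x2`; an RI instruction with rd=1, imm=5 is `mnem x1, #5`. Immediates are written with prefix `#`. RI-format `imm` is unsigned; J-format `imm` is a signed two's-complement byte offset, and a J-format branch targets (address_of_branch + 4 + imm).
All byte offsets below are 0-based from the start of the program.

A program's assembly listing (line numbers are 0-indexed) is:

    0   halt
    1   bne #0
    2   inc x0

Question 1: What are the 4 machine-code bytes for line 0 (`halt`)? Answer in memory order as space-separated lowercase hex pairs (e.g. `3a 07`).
1d 00 00 00

line 0 (halt): pack op=0x1d:8|pad=0:24 = 0x1d000000; big→ 1d 00 00 00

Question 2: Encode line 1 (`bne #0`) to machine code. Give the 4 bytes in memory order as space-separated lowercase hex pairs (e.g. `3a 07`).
line 1 (bne): pack op=0x52:8|imm=0:24 = 0x52000000; big→ 52 00 00 00

52 00 00 00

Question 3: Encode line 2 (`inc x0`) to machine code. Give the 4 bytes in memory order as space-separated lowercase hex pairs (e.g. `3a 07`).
63 00 00 00

L2: inc op=0x63:8|rd=0:3|pad=0:21 ⇒ 0x63000000 ⇒ big 63 00 00 00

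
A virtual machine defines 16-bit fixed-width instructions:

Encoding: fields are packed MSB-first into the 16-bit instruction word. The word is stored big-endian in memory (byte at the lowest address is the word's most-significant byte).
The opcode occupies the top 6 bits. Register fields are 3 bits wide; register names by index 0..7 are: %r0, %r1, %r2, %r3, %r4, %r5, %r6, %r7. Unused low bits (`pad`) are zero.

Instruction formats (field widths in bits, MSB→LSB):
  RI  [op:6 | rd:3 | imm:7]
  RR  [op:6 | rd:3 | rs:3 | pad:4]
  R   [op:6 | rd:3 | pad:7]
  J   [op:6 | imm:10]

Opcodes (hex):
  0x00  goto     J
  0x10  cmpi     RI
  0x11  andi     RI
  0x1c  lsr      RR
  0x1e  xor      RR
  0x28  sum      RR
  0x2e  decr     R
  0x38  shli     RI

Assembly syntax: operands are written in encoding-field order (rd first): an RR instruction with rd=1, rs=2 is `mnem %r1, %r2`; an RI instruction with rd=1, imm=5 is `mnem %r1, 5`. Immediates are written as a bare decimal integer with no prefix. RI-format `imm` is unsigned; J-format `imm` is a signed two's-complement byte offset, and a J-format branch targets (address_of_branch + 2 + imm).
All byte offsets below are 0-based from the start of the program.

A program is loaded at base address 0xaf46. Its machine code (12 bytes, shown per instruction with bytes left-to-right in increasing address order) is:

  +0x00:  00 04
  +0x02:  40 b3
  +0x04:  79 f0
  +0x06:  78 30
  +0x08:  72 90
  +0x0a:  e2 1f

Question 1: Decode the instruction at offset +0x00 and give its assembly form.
[00] 00 04 → 0x0004
  op=0x0004>>10=0x0 ⇒ goto (J)
  imm@[9:0]=0x4 ⇒ 4

goto 4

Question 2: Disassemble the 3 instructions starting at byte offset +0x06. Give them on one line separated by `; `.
@+06  big-endian(78 30) = 0x7830
  op=0x7830>>10=0x1e ⇒ xor (RR)
  rd@[9:7]=0x0 ⇒ %r0
  rs@[6:4]=0x3 ⇒ %r3
@+08  big-endian(72 90) = 0x7290
  op=0x7290>>10=0x1c ⇒ lsr (RR)
  rd@[9:7]=0x5 ⇒ %r5
  rs@[6:4]=0x1 ⇒ %r1
@+0a  big-endian(e2 1f) = 0xe21f
  op=0xe21f>>10=0x38 ⇒ shli (RI)
  rd@[9:7]=0x4 ⇒ %r4
  imm@[6:0]=0x1f ⇒ 31

xor %r0, %r3; lsr %r5, %r1; shli %r4, 31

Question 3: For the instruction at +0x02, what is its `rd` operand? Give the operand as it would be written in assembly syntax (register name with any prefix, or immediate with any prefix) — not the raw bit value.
off 0x02: read 40 b3 as big → 0x40b3
  opcode bits[15:10]=0x10: cmpi/RI
  rd@[9:7]=0x1 ⇒ %r1
  imm@[6:0]=0x33 ⇒ 51

%r1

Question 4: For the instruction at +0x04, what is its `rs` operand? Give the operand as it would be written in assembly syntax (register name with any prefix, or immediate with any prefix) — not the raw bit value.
off 0x04: read 79 f0 as big → 0x79f0
  top 6b → 0x1e → xor [RR]
  [9:7] rd=3 = %r3
  [6:4] rs=7 = %r7

%r7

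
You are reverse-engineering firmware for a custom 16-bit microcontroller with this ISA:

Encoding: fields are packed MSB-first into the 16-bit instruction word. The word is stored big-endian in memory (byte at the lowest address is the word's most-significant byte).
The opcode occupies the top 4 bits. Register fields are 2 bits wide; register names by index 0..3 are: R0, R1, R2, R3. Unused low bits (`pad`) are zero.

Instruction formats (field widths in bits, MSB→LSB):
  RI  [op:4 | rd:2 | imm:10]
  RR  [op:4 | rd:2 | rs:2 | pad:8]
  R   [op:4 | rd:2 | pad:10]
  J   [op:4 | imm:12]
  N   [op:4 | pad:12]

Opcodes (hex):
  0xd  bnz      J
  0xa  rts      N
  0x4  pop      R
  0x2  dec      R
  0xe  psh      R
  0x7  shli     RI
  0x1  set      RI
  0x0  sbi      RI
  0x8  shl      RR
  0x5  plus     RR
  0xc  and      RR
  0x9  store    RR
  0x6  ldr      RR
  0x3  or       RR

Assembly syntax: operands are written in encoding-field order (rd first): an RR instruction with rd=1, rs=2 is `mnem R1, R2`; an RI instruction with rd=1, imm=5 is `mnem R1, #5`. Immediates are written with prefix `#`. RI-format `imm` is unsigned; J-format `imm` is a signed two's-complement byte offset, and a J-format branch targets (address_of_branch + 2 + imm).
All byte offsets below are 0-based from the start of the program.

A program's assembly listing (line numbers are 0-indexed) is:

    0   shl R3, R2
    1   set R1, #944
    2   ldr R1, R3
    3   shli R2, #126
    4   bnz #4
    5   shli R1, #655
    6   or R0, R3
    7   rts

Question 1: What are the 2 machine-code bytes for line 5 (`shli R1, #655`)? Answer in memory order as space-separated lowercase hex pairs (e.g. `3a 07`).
76 8f

L5: shli op=0x7:4|rd=1:2|imm=655:10 ⇒ 0x768f ⇒ big 76 8f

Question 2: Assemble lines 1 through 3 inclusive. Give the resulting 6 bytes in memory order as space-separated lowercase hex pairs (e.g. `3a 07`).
17 b0 67 00 78 7e

1. set fields op=0x1:4|rd=1:2|imm=944:10 → word 17b0h → 17 b0
2. ldr fields op=0x6:4|rd=1:2|rs=3:2|pad=0:8 → word 6700h → 67 00
3. shli fields op=0x7:4|rd=2:2|imm=126:10 → word 787eh → 78 7e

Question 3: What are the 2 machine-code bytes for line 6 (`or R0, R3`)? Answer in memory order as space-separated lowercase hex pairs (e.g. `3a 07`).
line 6 (or): pack op=0x3:4|rd=0:2|rs=3:2|pad=0:8 = 0x3300; big→ 33 00

33 00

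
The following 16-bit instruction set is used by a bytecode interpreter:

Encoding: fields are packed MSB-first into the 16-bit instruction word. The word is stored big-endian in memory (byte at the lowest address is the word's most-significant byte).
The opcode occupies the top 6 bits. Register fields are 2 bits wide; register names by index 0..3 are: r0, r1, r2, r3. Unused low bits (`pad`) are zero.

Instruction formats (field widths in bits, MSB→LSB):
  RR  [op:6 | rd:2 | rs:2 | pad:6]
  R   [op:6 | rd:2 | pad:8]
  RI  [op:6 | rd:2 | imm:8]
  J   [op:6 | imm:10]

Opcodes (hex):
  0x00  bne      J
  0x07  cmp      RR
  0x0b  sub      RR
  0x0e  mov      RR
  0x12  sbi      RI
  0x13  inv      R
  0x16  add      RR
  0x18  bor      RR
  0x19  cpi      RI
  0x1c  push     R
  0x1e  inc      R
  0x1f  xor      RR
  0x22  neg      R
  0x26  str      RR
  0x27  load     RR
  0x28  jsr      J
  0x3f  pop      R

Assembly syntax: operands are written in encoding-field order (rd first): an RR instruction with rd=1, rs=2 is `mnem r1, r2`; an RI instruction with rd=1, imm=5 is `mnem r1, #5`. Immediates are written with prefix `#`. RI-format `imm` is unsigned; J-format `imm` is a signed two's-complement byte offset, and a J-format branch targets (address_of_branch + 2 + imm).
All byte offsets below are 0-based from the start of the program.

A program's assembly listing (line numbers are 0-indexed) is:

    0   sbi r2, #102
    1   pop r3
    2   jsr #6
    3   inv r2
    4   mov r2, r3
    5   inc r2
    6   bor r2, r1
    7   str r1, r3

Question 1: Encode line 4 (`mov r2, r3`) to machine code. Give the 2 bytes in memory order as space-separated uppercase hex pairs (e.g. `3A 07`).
3A C0

L4: mov op=0xe:6|rd=2:2|rs=3:2|pad=0:6 ⇒ 0x3ac0 ⇒ big 3a c0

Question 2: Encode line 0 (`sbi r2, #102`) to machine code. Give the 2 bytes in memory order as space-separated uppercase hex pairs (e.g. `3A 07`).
line 0 (sbi): pack op=0x12:6|rd=2:2|imm=102:8 = 0x4a66; big→ 4a 66

4A 66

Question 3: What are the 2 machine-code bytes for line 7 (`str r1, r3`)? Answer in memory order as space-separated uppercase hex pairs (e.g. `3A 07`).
L7: str op=0x26:6|rd=1:2|rs=3:2|pad=0:6 ⇒ 0x99c0 ⇒ big 99 c0

99 C0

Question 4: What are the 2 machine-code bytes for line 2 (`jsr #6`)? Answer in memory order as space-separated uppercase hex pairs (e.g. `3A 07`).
L2: jsr op=0x28:6|imm=6:10 ⇒ 0xa006 ⇒ big a0 06

A0 06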